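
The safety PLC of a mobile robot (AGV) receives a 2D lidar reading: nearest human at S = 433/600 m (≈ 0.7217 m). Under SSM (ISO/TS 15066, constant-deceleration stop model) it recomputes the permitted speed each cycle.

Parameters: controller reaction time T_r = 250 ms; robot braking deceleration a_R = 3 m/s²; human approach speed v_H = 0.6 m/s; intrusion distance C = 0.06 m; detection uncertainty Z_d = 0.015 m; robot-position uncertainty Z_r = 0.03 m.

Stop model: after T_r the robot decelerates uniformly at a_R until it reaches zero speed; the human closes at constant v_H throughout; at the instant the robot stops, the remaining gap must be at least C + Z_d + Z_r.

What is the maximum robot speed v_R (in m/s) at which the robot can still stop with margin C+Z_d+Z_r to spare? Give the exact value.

v_R_max = 4/5 m/s = 0.8000 m/s

quadratic (1/6)·v² + (9/20)·v + (-7/15) = 0
  disc = (9/20)² − 4·(1/6)·(-7/15) = 1849/3600 ; √disc = 43/60
  v_R = (−(9/20) + 43/60) / (2·(1/6)) = 4/5 m/s
check:
T_s = v_R/a_R = (4/5)/3 = 0.2667 s
reaction-phase robot travel = 0.8000·0.2500 = 0.2000 m
robot covers 0.8000·0.2667 − ½·3.0000·0.2667² = 0.1067 m while stopping
person approaches 0.6000·(0.2500+0.2667) = 0.3100 m
margins: 0.0600+0.0150+0.0300 = 0.1050 m
sum ≈ 0.2000+0.1067+0.3100+0.1050 ≈ 0.7217 m = S ✓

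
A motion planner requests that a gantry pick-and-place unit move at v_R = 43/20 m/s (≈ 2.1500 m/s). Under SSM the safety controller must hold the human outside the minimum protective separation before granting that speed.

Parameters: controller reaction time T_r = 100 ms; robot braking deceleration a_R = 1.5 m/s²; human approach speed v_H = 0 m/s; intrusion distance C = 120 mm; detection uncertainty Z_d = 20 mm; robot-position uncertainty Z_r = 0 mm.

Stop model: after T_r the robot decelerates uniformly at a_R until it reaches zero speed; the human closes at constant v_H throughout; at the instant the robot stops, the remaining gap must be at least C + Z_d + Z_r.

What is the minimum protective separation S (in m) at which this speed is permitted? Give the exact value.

S_min = 91/48 m = 1.8958 m

braking lasts T_s = (43/20)/(3/2) = 1.4333 s
robot in T_r: 2.1500·0.1000 = 0.2150 m
robot covers 2.1500·1.4333 − ½·1.5000·1.4333² = 1.5408 m while stopping
human over T_r+T_s: 0.0000·(0.1000+1.4333) = 0.0000 m
C+Z_d+Z_r = 0.1200+0.0200+0.0000 = 0.1400 m
S_min ≈ 0.2150+1.5408+0.0000+0.1400  ⇒  S_min = 91/48 m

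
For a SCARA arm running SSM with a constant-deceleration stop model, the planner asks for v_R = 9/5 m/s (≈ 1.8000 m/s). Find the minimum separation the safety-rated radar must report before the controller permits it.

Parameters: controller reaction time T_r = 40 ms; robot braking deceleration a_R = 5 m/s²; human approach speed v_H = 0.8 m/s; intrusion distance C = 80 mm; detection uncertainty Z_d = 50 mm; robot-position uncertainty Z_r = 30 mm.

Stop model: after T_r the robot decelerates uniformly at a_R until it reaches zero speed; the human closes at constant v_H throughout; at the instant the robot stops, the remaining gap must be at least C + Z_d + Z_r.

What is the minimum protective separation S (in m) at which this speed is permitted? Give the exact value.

S_min = 219/250 m = 0.8760 m

stop time T_s = (9/5)/5 = 0.3600 s
robot covers v_R·T_r = 1.8000·0.0400 = 0.0720 m before braking
robot under decel: 1.8000²/(2·5.0000) = 0.3240 m
human closes 0.8000·0.4000 = 0.3200 m
residual clearance needed = 0.0800+0.0500+0.0300 = 0.1600 m
S_min ≈ 0.0720+0.3240+0.3200+0.1600  ⇒  S_min = 219/250 m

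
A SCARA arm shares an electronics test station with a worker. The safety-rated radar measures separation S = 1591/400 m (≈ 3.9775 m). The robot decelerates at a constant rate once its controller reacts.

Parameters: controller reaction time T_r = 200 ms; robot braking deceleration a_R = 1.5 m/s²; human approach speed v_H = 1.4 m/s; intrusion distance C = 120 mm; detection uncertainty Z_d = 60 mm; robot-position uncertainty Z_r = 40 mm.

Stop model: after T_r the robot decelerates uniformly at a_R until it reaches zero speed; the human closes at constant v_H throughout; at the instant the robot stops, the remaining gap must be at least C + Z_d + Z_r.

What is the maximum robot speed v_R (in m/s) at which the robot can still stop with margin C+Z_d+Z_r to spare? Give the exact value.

v_R_max = 39/20 m/s = 1.9500 m/s

quadratic (1/3)·v² + (17/15)·v + (-1391/400) = 0
  disc = (17/15)² − 4·(1/3)·(-1391/400) = 5329/900 ; √disc = 73/30
  v_R = (−(17/15) + 73/30) / (2·(1/3)) = 39/20 m/s
check:
T_s = v_R/a_R = (39/20)/(3/2) = 1.3000 s
reaction-phase robot travel = 1.9500·0.2000 = 0.3900 m
robot under decel: 1.9500²/(2·1.5000) = 1.2675 m
person approaches 1.4000·(0.2000+1.3000) = 2.1000 m
margins: 0.1200+0.0600+0.0400 = 0.2200 m
sum ≈ 0.3900+1.2675+2.1000+0.2200 ≈ 3.9775 m = S ✓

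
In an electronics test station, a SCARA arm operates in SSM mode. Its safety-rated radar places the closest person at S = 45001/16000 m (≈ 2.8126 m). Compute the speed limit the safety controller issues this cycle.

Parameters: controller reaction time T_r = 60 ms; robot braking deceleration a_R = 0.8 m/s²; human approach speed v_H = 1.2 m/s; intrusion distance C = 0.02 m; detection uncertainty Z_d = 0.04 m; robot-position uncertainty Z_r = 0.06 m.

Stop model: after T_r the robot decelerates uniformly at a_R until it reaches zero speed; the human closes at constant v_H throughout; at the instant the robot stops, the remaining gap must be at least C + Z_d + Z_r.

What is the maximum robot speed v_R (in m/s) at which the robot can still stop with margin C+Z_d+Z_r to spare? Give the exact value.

collect terms ⇒ (5/8)·v_R² + (39/25)·v_R + (-41929/16000) = 0
  disc = (39/25)² − 4·(5/8)·(-41929/16000) = 1437601/160000 ; √disc = 1199/400
  v_R = (−(39/25) + 1199/400) / (2·(5/8)) = 23/20 m/s
check:
stop time T_s = (23/20)/(4/5) = 1.4375 s
reaction-phase robot travel = 1.1500·0.0600 = 0.0690 m
braking distance = 1.1500²/(2·0.8000) = 0.8266 m
person approaches 1.2000·(0.0600+1.4375) = 1.7970 m
residual clearance needed = 0.0200+0.0400+0.0600 = 0.1200 m
sum ≈ 0.0690+0.8266+1.7970+0.1200 ≈ 2.8126 m = S ✓

v_R_max = 23/20 m/s = 1.1500 m/s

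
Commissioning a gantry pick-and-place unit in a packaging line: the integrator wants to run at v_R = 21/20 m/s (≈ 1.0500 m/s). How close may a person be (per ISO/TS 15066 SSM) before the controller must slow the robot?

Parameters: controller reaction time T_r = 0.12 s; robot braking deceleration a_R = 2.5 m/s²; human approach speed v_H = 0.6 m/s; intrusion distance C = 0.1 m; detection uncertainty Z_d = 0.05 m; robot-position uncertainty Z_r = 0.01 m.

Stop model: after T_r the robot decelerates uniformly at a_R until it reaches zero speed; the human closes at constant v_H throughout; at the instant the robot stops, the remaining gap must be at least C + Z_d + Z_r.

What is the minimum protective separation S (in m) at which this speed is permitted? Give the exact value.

S_min = 1661/2000 m = 0.8305 m

braking lasts T_s = (21/20)/(5/2) = 0.4200 s
robot in T_r: 1.0500·0.1200 = 0.1260 m
robot under decel: 1.0500²/(2·2.5000) = 0.2205 m
human closes 0.6000·0.5400 = 0.3240 m
C+Z_d+Z_r = 0.1000+0.0500+0.0100 = 0.1600 m
S_min ≈ 0.1260+0.2205+0.3240+0.1600  ⇒  S_min = 1661/2000 m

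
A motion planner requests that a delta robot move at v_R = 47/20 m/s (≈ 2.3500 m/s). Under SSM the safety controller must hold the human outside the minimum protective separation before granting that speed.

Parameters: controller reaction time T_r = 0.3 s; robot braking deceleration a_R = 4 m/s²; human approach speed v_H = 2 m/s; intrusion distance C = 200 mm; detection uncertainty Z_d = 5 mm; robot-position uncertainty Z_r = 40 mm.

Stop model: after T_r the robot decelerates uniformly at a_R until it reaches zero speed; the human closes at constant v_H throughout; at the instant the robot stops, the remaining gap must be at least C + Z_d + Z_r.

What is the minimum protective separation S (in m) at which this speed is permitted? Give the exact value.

S_min = 10929/3200 m = 3.4153 m

T_s = v_R/a_R = (47/20)/4 = 0.5875 s
reaction-phase robot travel = 2.3500·0.3000 = 0.7050 m
braking distance = 2.3500²/(2·4.0000) = 0.6903 m
person approaches 2.0000·(0.3000+0.5875) = 1.7750 m
C+Z_d+Z_r = 0.2000+0.0050+0.0400 = 0.2450 m
S_min ≈ 0.7050+0.6903+1.7750+0.2450  ⇒  S_min = 10929/3200 m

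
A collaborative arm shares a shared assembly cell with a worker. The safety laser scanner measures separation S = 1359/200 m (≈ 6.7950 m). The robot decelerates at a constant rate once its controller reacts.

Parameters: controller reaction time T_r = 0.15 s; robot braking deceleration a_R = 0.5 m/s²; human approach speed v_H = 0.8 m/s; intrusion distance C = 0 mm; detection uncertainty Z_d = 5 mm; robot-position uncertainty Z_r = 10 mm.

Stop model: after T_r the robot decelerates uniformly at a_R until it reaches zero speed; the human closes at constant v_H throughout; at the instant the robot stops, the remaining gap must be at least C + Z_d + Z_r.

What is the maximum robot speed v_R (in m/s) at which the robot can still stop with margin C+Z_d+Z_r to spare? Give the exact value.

v_R_max = 37/20 m/s = 1.8500 m/s

at the boundary: (1)·v² + (7/4)·v + (-333/50) = 0
  disc = (7/4)² − 4·(1)·(-333/50) = 11881/400 ; √disc = 109/20
  v_R = (−(7/4) + 109/20) / (2·(1)) = 37/20 m/s
check:
T_s = v_R/a_R = (37/20)/(1/2) = 3.7000 s
robot covers v_R·T_r = 1.8500·0.1500 = 0.2775 m before braking
robot covers 1.8500·3.7000 − ½·0.5000·3.7000² = 3.4225 m while stopping
person approaches 0.8000·(0.1500+3.7000) = 3.0800 m
C+Z_d+Z_r = 0.0000+0.0050+0.0100 = 0.0150 m
sum ≈ 0.2775+3.4225+3.0800+0.0150 ≈ 6.7950 m = S ✓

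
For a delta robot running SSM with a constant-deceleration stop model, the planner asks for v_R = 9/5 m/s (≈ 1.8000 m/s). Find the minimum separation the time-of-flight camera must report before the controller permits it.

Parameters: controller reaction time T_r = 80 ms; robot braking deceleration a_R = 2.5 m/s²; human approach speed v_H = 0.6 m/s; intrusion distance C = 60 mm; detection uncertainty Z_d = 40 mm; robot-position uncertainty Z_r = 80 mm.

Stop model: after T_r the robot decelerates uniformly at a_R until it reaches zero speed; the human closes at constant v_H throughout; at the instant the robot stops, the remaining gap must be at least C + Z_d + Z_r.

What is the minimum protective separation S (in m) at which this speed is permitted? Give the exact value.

braking lasts T_s = (9/5)/(5/2) = 0.7200 s
robot in T_r: 1.8000·0.0800 = 0.1440 m
robot under decel: 1.8000²/(2·2.5000) = 0.6480 m
human over T_r+T_s: 0.6000·(0.0800+0.7200) = 0.4800 m
margins: 0.0600+0.0400+0.0800 = 0.1800 m
S_min ≈ 0.1440+0.6480+0.4800+0.1800  ⇒  S_min = 363/250 m

S_min = 363/250 m = 1.4520 m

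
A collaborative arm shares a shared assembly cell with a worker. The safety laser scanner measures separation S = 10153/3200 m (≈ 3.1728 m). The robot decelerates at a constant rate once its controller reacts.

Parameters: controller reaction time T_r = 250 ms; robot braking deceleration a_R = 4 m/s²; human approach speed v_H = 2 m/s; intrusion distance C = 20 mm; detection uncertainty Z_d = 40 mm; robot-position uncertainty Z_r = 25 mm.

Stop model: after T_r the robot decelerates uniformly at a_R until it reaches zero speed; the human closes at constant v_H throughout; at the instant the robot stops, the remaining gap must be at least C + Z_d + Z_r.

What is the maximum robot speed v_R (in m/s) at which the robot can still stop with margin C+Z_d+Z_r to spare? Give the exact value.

quadratic (1/8)·v² + (3/4)·v + (-8281/3200) = 0
  disc = (3/4)² − 4·(1/8)·(-8281/3200) = 11881/6400 ; √disc = 109/80
  v_R = (−(3/4) + 109/80) / (2·(1/8)) = 49/20 m/s
check:
T_s = v_R/a_R = (49/20)/4 = 0.6125 s
robot in T_r: 2.4500·0.2500 = 0.6125 m
robot under decel: 2.4500²/(2·4.0000) = 0.7503 m
human over T_r+T_s: 2.0000·(0.2500+0.6125) = 1.7250 m
residual clearance needed = 0.0200+0.0400+0.0250 = 0.0850 m
sum ≈ 0.6125+0.7503+1.7250+0.0850 ≈ 3.1728 m = S ✓

v_R_max = 49/20 m/s = 2.4500 m/s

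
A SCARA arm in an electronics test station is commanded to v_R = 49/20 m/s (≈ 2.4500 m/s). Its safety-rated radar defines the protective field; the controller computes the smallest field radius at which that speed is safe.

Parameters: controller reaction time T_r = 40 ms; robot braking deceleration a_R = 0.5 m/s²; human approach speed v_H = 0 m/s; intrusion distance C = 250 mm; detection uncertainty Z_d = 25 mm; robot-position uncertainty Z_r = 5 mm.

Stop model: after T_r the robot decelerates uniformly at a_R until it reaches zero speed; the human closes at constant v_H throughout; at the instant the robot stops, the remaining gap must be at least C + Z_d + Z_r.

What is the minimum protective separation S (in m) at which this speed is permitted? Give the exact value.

T_s = v_R/a_R = (49/20)/(1/2) = 4.9000 s
robot covers v_R·T_r = 2.4500·0.0400 = 0.0980 m before braking
robot covers 2.4500·4.9000 − ½·0.5000·4.9000² = 6.0025 m while stopping
human closes 0.0000·4.9400 = 0.0000 m
margins: 0.2500+0.0250+0.0050 = 0.2800 m
S_min ≈ 0.0980+6.0025+0.0000+0.2800  ⇒  S_min = 12761/2000 m

S_min = 12761/2000 m = 6.3805 m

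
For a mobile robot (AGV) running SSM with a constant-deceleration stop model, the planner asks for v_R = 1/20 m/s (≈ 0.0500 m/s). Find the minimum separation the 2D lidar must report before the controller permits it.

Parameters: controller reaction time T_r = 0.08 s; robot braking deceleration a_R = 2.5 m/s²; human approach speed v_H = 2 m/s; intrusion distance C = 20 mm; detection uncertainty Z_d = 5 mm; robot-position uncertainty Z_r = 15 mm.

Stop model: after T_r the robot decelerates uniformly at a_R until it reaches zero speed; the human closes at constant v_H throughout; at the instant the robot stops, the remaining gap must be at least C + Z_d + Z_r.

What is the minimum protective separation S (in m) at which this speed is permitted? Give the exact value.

T_s = v_R/a_R = (1/20)/(5/2) = 0.0200 s
robot covers v_R·T_r = 0.0500·0.0800 = 0.0040 m before braking
robot covers 0.0500·0.0200 − ½·2.5000·0.0200² = 0.0005 m while stopping
person approaches 2.0000·(0.0800+0.0200) = 0.2000 m
margins: 0.0200+0.0050+0.0150 = 0.0400 m
S_min ≈ 0.0040+0.0005+0.2000+0.0400  ⇒  S_min = 489/2000 m

S_min = 489/2000 m = 0.2445 m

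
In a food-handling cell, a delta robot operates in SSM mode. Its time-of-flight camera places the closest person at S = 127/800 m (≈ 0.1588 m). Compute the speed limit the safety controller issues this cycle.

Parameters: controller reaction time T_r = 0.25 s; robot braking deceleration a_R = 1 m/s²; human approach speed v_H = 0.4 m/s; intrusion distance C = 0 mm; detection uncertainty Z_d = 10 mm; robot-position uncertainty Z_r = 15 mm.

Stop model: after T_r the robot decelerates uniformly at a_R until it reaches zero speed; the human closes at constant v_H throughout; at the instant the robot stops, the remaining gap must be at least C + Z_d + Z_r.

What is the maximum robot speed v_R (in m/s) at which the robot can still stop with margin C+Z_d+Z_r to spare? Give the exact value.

at the boundary: (1/2)·v² + (13/20)·v + (-27/800) = 0
  disc = (13/20)² − 4·(1/2)·(-27/800) = 49/100 ; √disc = 7/10
  v_R = (−(13/20) + 7/10) / (2·(1/2)) = 1/20 m/s
check:
braking lasts T_s = (1/20)/1 = 0.0500 s
reaction-phase robot travel = 0.0500·0.2500 = 0.0125 m
robot under decel: 0.0500²/(2·1.0000) = 0.0013 m
human closes 0.4000·0.3000 = 0.1200 m
C+Z_d+Z_r = 0.0000+0.0100+0.0150 = 0.0250 m
sum ≈ 0.0125+0.0013+0.1200+0.0250 ≈ 0.1588 m = S ✓

v_R_max = 1/20 m/s = 0.0500 m/s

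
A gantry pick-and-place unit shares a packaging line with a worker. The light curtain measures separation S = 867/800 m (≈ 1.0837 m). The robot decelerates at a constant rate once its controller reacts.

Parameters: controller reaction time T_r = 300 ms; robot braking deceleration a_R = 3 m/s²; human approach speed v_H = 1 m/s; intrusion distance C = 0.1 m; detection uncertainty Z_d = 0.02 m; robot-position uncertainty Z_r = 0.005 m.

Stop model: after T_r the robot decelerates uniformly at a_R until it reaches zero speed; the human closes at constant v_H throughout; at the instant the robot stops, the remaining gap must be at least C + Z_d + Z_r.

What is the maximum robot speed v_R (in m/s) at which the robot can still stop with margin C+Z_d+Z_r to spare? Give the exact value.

v_R_max = 17/20 m/s = 0.8500 m/s

collect terms ⇒ (1/6)·v_R² + (19/30)·v_R + (-527/800) = 0
  disc = (19/30)² − 4·(1/6)·(-527/800) = 121/144 ; √disc = 11/12
  v_R = (−(19/30) + 11/12) / (2·(1/6)) = 17/20 m/s
check:
T_s = v_R/a_R = (17/20)/3 = 0.2833 s
robot covers v_R·T_r = 0.8500·0.3000 = 0.2550 m before braking
robot under decel: 0.8500²/(2·3.0000) = 0.1204 m
person approaches 1.0000·(0.3000+0.2833) = 0.5833 m
C+Z_d+Z_r = 0.1000+0.0200+0.0050 = 0.1250 m
sum ≈ 0.2550+0.1204+0.5833+0.1250 ≈ 1.0837 m = S ✓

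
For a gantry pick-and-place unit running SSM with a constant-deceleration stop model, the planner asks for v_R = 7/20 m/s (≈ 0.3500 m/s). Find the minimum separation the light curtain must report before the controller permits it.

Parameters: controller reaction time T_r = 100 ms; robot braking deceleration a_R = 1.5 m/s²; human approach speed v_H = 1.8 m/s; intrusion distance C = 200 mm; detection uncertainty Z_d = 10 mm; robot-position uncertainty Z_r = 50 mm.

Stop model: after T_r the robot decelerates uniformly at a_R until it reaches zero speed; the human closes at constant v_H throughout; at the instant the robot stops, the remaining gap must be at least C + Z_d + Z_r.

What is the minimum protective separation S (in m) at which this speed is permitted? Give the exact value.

S_min = 1123/1200 m = 0.9358 m

T_s = v_R/a_R = (7/20)/(3/2) = 0.2333 s
robot covers v_R·T_r = 0.3500·0.1000 = 0.0350 m before braking
braking distance = 0.3500²/(2·1.5000) = 0.0408 m
human over T_r+T_s: 1.8000·(0.1000+0.2333) = 0.6000 m
margins: 0.2000+0.0100+0.0500 = 0.2600 m
S_min ≈ 0.0350+0.0408+0.6000+0.2600  ⇒  S_min = 1123/1200 m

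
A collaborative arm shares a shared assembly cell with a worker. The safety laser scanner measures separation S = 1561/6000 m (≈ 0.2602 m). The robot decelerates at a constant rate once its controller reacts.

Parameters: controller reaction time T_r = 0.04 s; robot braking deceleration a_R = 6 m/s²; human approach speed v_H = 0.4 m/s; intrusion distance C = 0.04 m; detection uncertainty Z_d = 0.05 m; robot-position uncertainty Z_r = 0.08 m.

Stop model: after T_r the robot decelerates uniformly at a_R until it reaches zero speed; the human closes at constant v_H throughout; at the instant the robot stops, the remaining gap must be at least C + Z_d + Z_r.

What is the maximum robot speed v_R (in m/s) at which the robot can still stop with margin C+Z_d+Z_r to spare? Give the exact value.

v_R_max = 1/2 m/s = 0.5000 m/s

quadratic (1/12)·v² + (8/75)·v + (-89/1200) = 0
  disc = (8/75)² − 4·(1/12)·(-89/1200) = 361/10000 ; √disc = 19/100
  v_R = (−(8/75) + 19/100) / (2·(1/12)) = 1/2 m/s
check:
T_s = v_R/a_R = (1/2)/6 = 0.0833 s
robot covers v_R·T_r = 0.5000·0.0400 = 0.0200 m before braking
robot covers 0.5000·0.0833 − ½·6.0000·0.0833² = 0.0208 m while stopping
person approaches 0.4000·(0.0400+0.0833) = 0.0493 m
residual clearance needed = 0.0400+0.0500+0.0800 = 0.1700 m
sum ≈ 0.0200+0.0208+0.0493+0.1700 ≈ 0.2602 m = S ✓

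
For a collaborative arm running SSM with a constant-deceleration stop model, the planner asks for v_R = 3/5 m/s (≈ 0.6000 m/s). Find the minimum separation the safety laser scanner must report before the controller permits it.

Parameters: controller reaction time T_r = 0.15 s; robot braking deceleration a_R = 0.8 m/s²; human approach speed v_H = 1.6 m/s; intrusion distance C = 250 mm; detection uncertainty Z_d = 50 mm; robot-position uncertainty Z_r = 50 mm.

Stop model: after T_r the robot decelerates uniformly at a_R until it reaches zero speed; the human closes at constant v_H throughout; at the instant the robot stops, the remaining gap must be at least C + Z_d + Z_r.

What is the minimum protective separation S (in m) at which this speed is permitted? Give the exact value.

T_s = v_R/a_R = (3/5)/(4/5) = 0.7500 s
robot covers v_R·T_r = 0.6000·0.1500 = 0.0900 m before braking
robot covers 0.6000·0.7500 − ½·0.8000·0.7500² = 0.2250 m while stopping
person approaches 1.6000·(0.1500+0.7500) = 1.4400 m
C+Z_d+Z_r = 0.2500+0.0500+0.0500 = 0.3500 m
S_min ≈ 0.0900+0.2250+1.4400+0.3500  ⇒  S_min = 421/200 m

S_min = 421/200 m = 2.1050 m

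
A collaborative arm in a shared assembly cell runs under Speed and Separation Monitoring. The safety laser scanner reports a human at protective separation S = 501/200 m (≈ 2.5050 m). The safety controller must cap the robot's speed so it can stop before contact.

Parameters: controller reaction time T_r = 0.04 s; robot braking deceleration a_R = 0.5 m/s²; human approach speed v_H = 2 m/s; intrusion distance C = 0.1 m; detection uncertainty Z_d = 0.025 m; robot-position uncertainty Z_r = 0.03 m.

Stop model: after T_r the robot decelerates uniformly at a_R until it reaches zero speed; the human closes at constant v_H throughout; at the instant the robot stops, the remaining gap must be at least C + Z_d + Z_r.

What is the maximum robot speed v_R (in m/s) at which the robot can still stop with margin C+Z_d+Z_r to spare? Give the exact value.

collect terms ⇒ (1)·v_R² + (101/25)·v_R + (-227/100) = 0
  disc = (101/25)² − 4·(1)·(-227/100) = 15876/625 ; √disc = 126/25
  v_R = (−(101/25) + 126/25) / (2·(1)) = 1/2 m/s
check:
T_s = v_R/a_R = (1/2)/(1/2) = 1.0000 s
reaction-phase robot travel = 0.5000·0.0400 = 0.0200 m
braking distance = 0.5000²/(2·0.5000) = 0.2500 m
human over T_r+T_s: 2.0000·(0.0400+1.0000) = 2.0800 m
C+Z_d+Z_r = 0.1000+0.0250+0.0300 = 0.1550 m
sum ≈ 0.0200+0.2500+2.0800+0.1550 ≈ 2.5050 m = S ✓

v_R_max = 1/2 m/s = 0.5000 m/s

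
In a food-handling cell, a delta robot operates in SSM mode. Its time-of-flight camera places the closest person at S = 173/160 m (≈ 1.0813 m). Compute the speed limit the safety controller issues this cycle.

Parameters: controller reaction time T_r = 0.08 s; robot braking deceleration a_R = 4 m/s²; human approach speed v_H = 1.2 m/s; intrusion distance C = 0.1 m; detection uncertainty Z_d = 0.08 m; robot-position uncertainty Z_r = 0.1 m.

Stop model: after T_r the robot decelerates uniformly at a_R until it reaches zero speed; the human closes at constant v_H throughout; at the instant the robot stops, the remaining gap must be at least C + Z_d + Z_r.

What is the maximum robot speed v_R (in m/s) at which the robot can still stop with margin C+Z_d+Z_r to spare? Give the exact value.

collect terms ⇒ (1/8)·v_R² + (19/50)·v_R + (-2821/4000) = 0
  disc = (19/50)² − 4·(1/8)·(-2821/4000) = 19881/40000 ; √disc = 141/200
  v_R = (−(19/50) + 141/200) / (2·(1/8)) = 13/10 m/s
check:
braking lasts T_s = (13/10)/4 = 0.3250 s
reaction-phase robot travel = 1.3000·0.0800 = 0.1040 m
robot covers 1.3000·0.3250 − ½·4.0000·0.3250² = 0.2112 m while stopping
human over T_r+T_s: 1.2000·(0.0800+0.3250) = 0.4860 m
residual clearance needed = 0.1000+0.0800+0.1000 = 0.2800 m
sum ≈ 0.1040+0.2112+0.4860+0.2800 ≈ 1.0813 m = S ✓

v_R_max = 13/10 m/s = 1.3000 m/s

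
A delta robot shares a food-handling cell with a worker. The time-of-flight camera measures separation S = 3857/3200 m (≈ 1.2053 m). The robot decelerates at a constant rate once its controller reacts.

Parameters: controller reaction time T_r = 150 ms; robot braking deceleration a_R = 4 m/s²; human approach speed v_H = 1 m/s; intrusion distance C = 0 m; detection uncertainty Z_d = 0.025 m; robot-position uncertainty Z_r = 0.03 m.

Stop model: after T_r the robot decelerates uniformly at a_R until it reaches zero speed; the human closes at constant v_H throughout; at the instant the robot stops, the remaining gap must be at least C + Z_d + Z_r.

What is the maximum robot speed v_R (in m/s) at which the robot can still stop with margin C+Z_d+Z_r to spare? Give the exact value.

v_R_max = 33/20 m/s = 1.6500 m/s

collect terms ⇒ (1/8)·v_R² + (2/5)·v_R + (-3201/3200) = 0
  disc = (2/5)² − 4·(1/8)·(-3201/3200) = 169/256 ; √disc = 13/16
  v_R = (−(2/5) + 13/16) / (2·(1/8)) = 33/20 m/s
check:
braking lasts T_s = (33/20)/4 = 0.4125 s
reaction-phase robot travel = 1.6500·0.1500 = 0.2475 m
braking distance = 1.6500²/(2·4.0000) = 0.3403 m
human over T_r+T_s: 1.0000·(0.1500+0.4125) = 0.5625 m
residual clearance needed = 0.0000+0.0250+0.0300 = 0.0550 m
sum ≈ 0.2475+0.3403+0.5625+0.0550 ≈ 1.2053 m = S ✓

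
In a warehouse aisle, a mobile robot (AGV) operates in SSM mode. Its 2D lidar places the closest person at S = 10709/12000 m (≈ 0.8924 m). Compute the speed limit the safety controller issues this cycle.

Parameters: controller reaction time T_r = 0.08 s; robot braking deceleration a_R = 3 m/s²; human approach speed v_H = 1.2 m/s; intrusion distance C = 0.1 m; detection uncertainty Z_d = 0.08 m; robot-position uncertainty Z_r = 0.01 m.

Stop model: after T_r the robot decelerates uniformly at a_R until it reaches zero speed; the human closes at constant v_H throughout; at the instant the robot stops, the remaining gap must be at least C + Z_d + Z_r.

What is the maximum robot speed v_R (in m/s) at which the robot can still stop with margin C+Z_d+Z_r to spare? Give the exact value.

collect terms ⇒ (1/6)·v_R² + (12/25)·v_R + (-7277/12000) = 0
  disc = (12/25)² − 4·(1/6)·(-7277/12000) = 57121/90000 ; √disc = 239/300
  v_R = (−(12/25) + 239/300) / (2·(1/6)) = 19/20 m/s
check:
braking lasts T_s = (19/20)/3 = 0.3167 s
robot in T_r: 0.9500·0.0800 = 0.0760 m
robot covers 0.9500·0.3167 − ½·3.0000·0.3167² = 0.1504 m while stopping
human closes 1.2000·0.3967 = 0.4760 m
residual clearance needed = 0.1000+0.0800+0.0100 = 0.1900 m
sum ≈ 0.0760+0.1504+0.4760+0.1900 ≈ 0.8924 m = S ✓

v_R_max = 19/20 m/s = 0.9500 m/s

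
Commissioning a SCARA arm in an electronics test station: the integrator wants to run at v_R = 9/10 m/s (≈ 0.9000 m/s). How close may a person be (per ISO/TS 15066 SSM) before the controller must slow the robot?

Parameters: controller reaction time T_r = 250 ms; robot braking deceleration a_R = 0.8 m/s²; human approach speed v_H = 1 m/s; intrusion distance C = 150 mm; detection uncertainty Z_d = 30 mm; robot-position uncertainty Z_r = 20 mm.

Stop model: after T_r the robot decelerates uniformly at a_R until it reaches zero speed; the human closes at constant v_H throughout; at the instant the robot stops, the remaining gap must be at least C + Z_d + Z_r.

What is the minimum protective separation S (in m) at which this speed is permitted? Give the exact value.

S_min = 369/160 m = 2.3062 m

braking lasts T_s = (9/10)/(4/5) = 1.1250 s
reaction-phase robot travel = 0.9000·0.2500 = 0.2250 m
robot under decel: 0.9000²/(2·0.8000) = 0.5062 m
human over T_r+T_s: 1.0000·(0.2500+1.1250) = 1.3750 m
residual clearance needed = 0.1500+0.0300+0.0200 = 0.2000 m
S_min ≈ 0.2250+0.5062+1.3750+0.2000  ⇒  S_min = 369/160 m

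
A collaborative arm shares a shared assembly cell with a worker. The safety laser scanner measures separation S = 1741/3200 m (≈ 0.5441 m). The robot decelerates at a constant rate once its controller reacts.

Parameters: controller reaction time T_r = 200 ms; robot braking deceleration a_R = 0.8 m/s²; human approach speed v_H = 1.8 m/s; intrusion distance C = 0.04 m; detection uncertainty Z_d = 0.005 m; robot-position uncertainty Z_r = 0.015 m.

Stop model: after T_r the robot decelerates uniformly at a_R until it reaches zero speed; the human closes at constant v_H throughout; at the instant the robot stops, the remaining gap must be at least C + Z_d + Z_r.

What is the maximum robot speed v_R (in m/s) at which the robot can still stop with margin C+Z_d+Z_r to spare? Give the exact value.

v_R_max = 1/20 m/s = 0.0500 m/s

at the boundary: (5/8)·v² + (49/20)·v + (-397/3200) = 0
  disc = (49/20)² − 4·(5/8)·(-397/3200) = 40401/6400 ; √disc = 201/80
  v_R = (−(49/20) + 201/80) / (2·(5/8)) = 1/20 m/s
check:
stop time T_s = (1/20)/(4/5) = 0.0625 s
robot in T_r: 0.0500·0.2000 = 0.0100 m
robot under decel: 0.0500²/(2·0.8000) = 0.0016 m
person approaches 1.8000·(0.2000+0.0625) = 0.4725 m
C+Z_d+Z_r = 0.0400+0.0050+0.0150 = 0.0600 m
sum ≈ 0.0100+0.0016+0.4725+0.0600 ≈ 0.5441 m = S ✓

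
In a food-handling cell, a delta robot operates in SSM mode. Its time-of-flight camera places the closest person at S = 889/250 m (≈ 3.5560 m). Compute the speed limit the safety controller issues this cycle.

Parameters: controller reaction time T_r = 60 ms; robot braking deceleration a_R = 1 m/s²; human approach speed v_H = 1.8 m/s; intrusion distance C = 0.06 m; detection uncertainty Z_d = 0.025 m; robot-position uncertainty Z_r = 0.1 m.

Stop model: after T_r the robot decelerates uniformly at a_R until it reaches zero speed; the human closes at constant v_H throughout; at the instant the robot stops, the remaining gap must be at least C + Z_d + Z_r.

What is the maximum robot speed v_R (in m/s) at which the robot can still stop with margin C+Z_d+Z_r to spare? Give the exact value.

collect terms ⇒ (1/2)·v_R² + (93/50)·v_R + (-3263/1000) = 0
  disc = (93/50)² − 4·(1/2)·(-3263/1000) = 6241/625 ; √disc = 79/25
  v_R = (−(93/50) + 79/25) / (2·(1/2)) = 13/10 m/s
check:
stop time T_s = (13/10)/1 = 1.3000 s
robot in T_r: 1.3000·0.0600 = 0.0780 m
robot covers 1.3000·1.3000 − ½·1.0000·1.3000² = 0.8450 m while stopping
human over T_r+T_s: 1.8000·(0.0600+1.3000) = 2.4480 m
C+Z_d+Z_r = 0.0600+0.0250+0.1000 = 0.1850 m
sum ≈ 0.0780+0.8450+2.4480+0.1850 ≈ 3.5560 m = S ✓

v_R_max = 13/10 m/s = 1.3000 m/s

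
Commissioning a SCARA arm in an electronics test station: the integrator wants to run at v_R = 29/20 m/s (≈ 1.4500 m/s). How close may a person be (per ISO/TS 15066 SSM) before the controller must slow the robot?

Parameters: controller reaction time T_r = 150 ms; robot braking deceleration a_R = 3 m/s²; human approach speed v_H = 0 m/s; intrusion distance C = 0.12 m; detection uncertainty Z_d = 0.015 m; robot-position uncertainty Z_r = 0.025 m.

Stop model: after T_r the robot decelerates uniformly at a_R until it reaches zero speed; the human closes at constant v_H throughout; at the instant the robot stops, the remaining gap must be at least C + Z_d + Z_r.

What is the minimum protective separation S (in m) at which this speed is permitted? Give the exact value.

S_min = 1747/2400 m = 0.7279 m

stop time T_s = (29/20)/3 = 0.4833 s
robot in T_r: 1.4500·0.1500 = 0.2175 m
robot covers 1.4500·0.4833 − ½·3.0000·0.4833² = 0.3504 m while stopping
human closes 0.0000·0.6333 = 0.0000 m
C+Z_d+Z_r = 0.1200+0.0150+0.0250 = 0.1600 m
S_min ≈ 0.2175+0.3504+0.0000+0.1600  ⇒  S_min = 1747/2400 m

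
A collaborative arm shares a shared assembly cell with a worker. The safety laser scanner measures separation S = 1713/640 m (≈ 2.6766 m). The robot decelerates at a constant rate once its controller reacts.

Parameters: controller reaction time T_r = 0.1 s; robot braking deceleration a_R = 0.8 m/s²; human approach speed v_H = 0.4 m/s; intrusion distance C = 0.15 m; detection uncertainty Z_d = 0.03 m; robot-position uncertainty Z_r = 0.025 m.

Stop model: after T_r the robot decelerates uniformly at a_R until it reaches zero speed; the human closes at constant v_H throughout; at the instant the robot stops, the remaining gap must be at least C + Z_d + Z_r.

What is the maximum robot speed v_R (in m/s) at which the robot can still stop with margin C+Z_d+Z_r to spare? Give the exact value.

collect terms ⇒ (5/8)·v_R² + (3/5)·v_R + (-7781/3200) = 0
  disc = (3/5)² − 4·(5/8)·(-7781/3200) = 41209/6400 ; √disc = 203/80
  v_R = (−(3/5) + 203/80) / (2·(5/8)) = 31/20 m/s
check:
T_s = v_R/a_R = (31/20)/(4/5) = 1.9375 s
reaction-phase robot travel = 1.5500·0.1000 = 0.1550 m
braking distance = 1.5500²/(2·0.8000) = 1.5016 m
person approaches 0.4000·(0.1000+1.9375) = 0.8150 m
C+Z_d+Z_r = 0.1500+0.0300+0.0250 = 0.2050 m
sum ≈ 0.1550+1.5016+0.8150+0.2050 ≈ 2.6766 m = S ✓

v_R_max = 31/20 m/s = 1.5500 m/s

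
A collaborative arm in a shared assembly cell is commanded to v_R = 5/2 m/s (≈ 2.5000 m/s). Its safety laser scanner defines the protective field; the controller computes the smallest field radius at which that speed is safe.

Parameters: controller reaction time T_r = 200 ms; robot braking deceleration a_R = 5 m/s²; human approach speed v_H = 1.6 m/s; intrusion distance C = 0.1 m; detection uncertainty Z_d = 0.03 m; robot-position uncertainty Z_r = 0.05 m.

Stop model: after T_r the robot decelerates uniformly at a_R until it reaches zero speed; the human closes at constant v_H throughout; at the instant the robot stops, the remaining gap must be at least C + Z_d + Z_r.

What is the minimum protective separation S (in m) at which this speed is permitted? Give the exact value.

braking lasts T_s = (5/2)/5 = 0.5000 s
robot in T_r: 2.5000·0.2000 = 0.5000 m
braking distance = 2.5000²/(2·5.0000) = 0.6250 m
person approaches 1.6000·(0.2000+0.5000) = 1.1200 m
residual clearance needed = 0.1000+0.0300+0.0500 = 0.1800 m
S_min ≈ 0.5000+0.6250+1.1200+0.1800  ⇒  S_min = 97/40 m

S_min = 97/40 m = 2.4250 m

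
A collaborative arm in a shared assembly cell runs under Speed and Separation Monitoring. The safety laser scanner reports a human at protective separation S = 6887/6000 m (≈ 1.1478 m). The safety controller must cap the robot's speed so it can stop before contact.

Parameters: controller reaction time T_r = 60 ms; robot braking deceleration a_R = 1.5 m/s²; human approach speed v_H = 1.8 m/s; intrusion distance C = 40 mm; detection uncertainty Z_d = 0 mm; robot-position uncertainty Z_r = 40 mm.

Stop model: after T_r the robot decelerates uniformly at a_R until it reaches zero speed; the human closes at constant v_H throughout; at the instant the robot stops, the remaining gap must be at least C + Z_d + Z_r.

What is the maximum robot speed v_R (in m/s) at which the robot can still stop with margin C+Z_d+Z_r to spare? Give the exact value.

v_R_max = 13/20 m/s = 0.6500 m/s

collect terms ⇒ (1/3)·v_R² + (63/50)·v_R + (-5759/6000) = 0
  disc = (63/50)² − 4·(1/3)·(-5759/6000) = 16129/5625 ; √disc = 127/75
  v_R = (−(63/50) + 127/75) / (2·(1/3)) = 13/20 m/s
check:
stop time T_s = (13/20)/(3/2) = 0.4333 s
robot in T_r: 0.6500·0.0600 = 0.0390 m
robot covers 0.6500·0.4333 − ½·1.5000·0.4333² = 0.1408 m while stopping
person approaches 1.8000·(0.0600+0.4333) = 0.8880 m
margins: 0.0400+0.0000+0.0400 = 0.0800 m
sum ≈ 0.0390+0.1408+0.8880+0.0800 ≈ 1.1478 m = S ✓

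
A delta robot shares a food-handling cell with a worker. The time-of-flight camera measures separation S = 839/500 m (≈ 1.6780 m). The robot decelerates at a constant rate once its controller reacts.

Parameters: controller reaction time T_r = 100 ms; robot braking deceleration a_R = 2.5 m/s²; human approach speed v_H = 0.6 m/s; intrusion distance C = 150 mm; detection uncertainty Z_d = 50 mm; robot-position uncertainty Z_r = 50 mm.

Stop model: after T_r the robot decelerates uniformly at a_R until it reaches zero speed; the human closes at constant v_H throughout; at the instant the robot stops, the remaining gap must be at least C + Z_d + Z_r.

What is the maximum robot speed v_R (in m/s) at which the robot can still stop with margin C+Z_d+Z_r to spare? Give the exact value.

v_R_max = 19/10 m/s = 1.9000 m/s

at the boundary: (1/5)·v² + (17/50)·v + (-171/125) = 0
  disc = (17/50)² − 4·(1/5)·(-171/125) = 121/100 ; √disc = 11/10
  v_R = (−(17/50) + 11/10) / (2·(1/5)) = 19/10 m/s
check:
T_s = v_R/a_R = (19/10)/(5/2) = 0.7600 s
robot covers v_R·T_r = 1.9000·0.1000 = 0.1900 m before braking
braking distance = 1.9000²/(2·2.5000) = 0.7220 m
human over T_r+T_s: 0.6000·(0.1000+0.7600) = 0.5160 m
residual clearance needed = 0.1500+0.0500+0.0500 = 0.2500 m
sum ≈ 0.1900+0.7220+0.5160+0.2500 ≈ 1.6780 m = S ✓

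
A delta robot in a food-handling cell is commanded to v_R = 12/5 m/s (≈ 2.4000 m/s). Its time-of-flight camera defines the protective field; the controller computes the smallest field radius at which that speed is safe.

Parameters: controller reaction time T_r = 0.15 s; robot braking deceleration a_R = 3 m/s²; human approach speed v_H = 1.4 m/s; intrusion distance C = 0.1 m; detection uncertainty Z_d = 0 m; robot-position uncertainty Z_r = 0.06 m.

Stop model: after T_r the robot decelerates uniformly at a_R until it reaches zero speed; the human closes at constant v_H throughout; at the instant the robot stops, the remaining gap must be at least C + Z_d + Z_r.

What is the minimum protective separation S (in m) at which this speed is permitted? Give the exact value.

braking lasts T_s = (12/5)/3 = 0.8000 s
reaction-phase robot travel = 2.4000·0.1500 = 0.3600 m
robot under decel: 2.4000²/(2·3.0000) = 0.9600 m
person approaches 1.4000·(0.1500+0.8000) = 1.3300 m
C+Z_d+Z_r = 0.1000+0.0000+0.0600 = 0.1600 m
S_min ≈ 0.3600+0.9600+1.3300+0.1600  ⇒  S_min = 281/100 m

S_min = 281/100 m = 2.8100 m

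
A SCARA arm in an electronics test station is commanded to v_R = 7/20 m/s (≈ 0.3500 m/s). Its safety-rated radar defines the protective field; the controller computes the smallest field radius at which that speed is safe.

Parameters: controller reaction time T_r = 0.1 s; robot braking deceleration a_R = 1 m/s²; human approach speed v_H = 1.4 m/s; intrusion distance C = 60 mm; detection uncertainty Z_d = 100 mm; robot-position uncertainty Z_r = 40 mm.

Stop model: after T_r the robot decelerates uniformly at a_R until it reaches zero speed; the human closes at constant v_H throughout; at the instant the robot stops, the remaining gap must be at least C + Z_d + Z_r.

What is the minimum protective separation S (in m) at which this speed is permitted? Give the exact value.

S_min = 741/800 m = 0.9263 m

braking lasts T_s = (7/20)/1 = 0.3500 s
robot in T_r: 0.3500·0.1000 = 0.0350 m
robot covers 0.3500·0.3500 − ½·1.0000·0.3500² = 0.0612 m while stopping
human closes 1.4000·0.4500 = 0.6300 m
C+Z_d+Z_r = 0.0600+0.1000+0.0400 = 0.2000 m
S_min ≈ 0.0350+0.0612+0.6300+0.2000  ⇒  S_min = 741/800 m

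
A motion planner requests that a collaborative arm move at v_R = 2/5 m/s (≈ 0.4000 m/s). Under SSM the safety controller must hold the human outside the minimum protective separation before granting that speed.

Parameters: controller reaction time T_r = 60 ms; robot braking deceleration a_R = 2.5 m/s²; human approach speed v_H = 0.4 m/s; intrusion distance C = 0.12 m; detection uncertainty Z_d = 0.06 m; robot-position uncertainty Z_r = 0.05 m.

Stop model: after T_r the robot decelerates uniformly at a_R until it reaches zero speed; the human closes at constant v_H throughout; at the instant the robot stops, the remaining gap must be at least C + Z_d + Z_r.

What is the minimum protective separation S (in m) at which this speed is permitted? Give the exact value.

S_min = 187/500 m = 0.3740 m

stop time T_s = (2/5)/(5/2) = 0.1600 s
robot in T_r: 0.4000·0.0600 = 0.0240 m
robot covers 0.4000·0.1600 − ½·2.5000·0.1600² = 0.0320 m while stopping
human closes 0.4000·0.2200 = 0.0880 m
margins: 0.1200+0.0600+0.0500 = 0.2300 m
S_min ≈ 0.0240+0.0320+0.0880+0.2300  ⇒  S_min = 187/500 m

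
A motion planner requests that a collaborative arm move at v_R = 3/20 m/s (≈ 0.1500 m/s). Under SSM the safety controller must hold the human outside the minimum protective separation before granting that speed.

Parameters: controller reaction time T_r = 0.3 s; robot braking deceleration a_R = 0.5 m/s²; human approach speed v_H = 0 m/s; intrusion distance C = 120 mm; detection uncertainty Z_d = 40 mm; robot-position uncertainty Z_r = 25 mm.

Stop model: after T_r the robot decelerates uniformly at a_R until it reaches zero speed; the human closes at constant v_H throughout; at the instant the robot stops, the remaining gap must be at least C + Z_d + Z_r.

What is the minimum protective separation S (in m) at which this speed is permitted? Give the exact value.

braking lasts T_s = (3/20)/(1/2) = 0.3000 s
robot covers v_R·T_r = 0.1500·0.3000 = 0.0450 m before braking
robot under decel: 0.1500²/(2·0.5000) = 0.0225 m
human closes 0.0000·0.6000 = 0.0000 m
margins: 0.1200+0.0400+0.0250 = 0.1850 m
S_min ≈ 0.0450+0.0225+0.0000+0.1850  ⇒  S_min = 101/400 m

S_min = 101/400 m = 0.2525 m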